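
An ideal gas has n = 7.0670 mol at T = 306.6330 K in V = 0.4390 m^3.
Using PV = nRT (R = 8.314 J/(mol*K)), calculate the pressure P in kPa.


P = nRT/V = 7.0670 * 8.314 * 306.6330 / 0.4390
= 18016.2336 / 0.4390 = 41039.2564 Pa = 41.0393 kPa

41.0393 kPa


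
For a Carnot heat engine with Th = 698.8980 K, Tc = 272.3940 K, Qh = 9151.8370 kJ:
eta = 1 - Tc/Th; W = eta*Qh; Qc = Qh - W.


eta = 1 - 272.3940/698.8980 = 0.6103
W = 0.6103 * 9151.8370 = 5584.9281 kJ
Qc = 9151.8370 - 5584.9281 = 3566.9089 kJ

eta = 61.0252%, W = 5584.9281 kJ, Qc = 3566.9089 kJ


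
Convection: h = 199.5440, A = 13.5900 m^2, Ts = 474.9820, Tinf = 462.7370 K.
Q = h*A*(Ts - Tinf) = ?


dT = 12.2450 K
Q = 199.5440 * 13.5900 * 12.2450 = 33206.0272 W

33206.0272 W


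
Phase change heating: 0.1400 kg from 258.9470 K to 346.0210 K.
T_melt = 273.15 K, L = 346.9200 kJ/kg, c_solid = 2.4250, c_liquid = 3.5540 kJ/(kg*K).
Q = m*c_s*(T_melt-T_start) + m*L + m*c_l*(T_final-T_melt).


Q1 (sensible, solid) = 0.1400 * 2.4250 * 14.2030 = 4.8219 kJ
Q2 (latent) = 0.1400 * 346.9200 = 48.5688 kJ
Q3 (sensible, liquid) = 0.1400 * 3.5540 * 72.8710 = 36.2577 kJ
Q_total = 89.6484 kJ

89.6484 kJ


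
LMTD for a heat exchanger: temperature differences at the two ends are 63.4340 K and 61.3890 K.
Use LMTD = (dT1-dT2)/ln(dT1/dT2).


dT1/dT2 = 1.0333
ln(dT1/dT2) = 0.0328
LMTD = 2.0450 / 0.0328 = 62.4059 K

62.4059 K


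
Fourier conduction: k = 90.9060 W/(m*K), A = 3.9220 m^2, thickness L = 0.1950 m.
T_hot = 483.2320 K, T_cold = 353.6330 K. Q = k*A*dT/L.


dT = 129.5990 K
Q = 90.9060 * 3.9220 * 129.5990 / 0.1950 = 236955.7092 W

236955.7092 W


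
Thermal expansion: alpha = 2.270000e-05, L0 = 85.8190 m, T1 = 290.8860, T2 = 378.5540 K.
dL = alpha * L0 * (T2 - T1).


dT = 87.6680 K
dL = 2.270000e-05 * 85.8190 * 87.6680 = 0.170785 m
L_final = 85.989785 m

dL = 0.170785 m


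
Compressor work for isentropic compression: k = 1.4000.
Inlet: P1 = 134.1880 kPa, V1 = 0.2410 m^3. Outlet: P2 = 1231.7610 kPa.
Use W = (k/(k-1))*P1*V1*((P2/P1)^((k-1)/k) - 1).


(k-1)/k = 0.2857
(P2/P1)^exp = 1.8840
W = 3.5000 * 134.1880 * 0.2410 * (1.8840 - 1) = 100.0620 kJ

100.0620 kJ


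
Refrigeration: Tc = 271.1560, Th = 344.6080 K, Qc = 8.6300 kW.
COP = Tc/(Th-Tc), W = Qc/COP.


COP = 271.1560 / 73.4520 = 3.6916
W = 8.6300 / 3.6916 = 2.3377 kW

COP = 3.6916, W = 2.3377 kW


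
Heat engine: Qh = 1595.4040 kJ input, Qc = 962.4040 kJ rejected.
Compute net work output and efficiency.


W = 1595.4040 - 962.4040 = 633.0000 kJ
eta = 633.0000 / 1595.4040 = 0.3968 = 39.6765%

W = 633.0000 kJ, eta = 39.6765%


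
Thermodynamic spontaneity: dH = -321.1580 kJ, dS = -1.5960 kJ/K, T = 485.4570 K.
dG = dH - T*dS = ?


T*dS = 485.4570 * -1.5960 = -774.7894 kJ
dG = -321.1580 + 774.7894 = 453.6314 kJ (non-spontaneous)

dG = 453.6314 kJ, non-spontaneous


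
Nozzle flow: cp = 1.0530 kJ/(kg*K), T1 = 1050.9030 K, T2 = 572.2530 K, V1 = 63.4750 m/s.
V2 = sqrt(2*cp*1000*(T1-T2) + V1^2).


dT = 478.6500 K
2*cp*1000*dT = 1008036.9000
V1^2 = 4029.0756
V2 = sqrt(1012065.9756) = 1006.0149 m/s

1006.0149 m/s


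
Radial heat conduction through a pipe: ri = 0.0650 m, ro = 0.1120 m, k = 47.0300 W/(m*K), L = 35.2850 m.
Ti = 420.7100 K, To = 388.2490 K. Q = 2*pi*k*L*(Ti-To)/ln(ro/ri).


dT = 32.4610 K
ln(ro/ri) = 0.5441
Q = 2*pi*47.0300*35.2850*32.4610 / 0.5441 = 622040.8091 W

622040.8091 W


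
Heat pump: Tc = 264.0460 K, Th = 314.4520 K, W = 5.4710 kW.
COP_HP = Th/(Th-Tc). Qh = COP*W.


COP = 314.4520 / 50.4060 = 6.2384
Qh = 6.2384 * 5.4710 = 34.1302 kW

COP = 6.2384, Qh = 34.1302 kW


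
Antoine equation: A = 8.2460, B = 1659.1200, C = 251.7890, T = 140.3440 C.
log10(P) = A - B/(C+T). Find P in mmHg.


C+T = 392.1330
B/(C+T) = 4.2310
log10(P) = 8.2460 - 4.2310 = 4.0150
P = 10^4.0150 = 10351.1009 mmHg

10351.1009 mmHg


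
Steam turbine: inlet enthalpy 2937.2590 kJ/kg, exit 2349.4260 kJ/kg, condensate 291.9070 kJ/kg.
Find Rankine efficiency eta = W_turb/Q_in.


W = 587.8330 kJ/kg
Q_in = 2645.3520 kJ/kg
eta = 0.2222 = 22.2214%

eta = 22.2214%


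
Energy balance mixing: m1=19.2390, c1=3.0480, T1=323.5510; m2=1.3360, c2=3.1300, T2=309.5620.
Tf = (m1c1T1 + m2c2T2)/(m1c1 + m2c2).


num = 20267.6726
den = 62.8222
Tf = 322.6198 K

322.6198 K


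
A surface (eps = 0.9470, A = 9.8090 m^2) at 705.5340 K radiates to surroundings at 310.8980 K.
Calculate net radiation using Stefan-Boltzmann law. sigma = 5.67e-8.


T^4 = 2.4778e+11
Tsurr^4 = 9.3427e+09
Q = 0.9470 * 5.67e-8 * 9.8090 * 2.3844e+11 = 125584.9951 W

125584.9951 W


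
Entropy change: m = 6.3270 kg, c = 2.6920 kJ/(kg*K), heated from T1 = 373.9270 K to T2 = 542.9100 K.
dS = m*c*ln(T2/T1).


T2/T1 = 1.4519
ln(T2/T1) = 0.3729
dS = 6.3270 * 2.6920 * 0.3729 = 6.3510 kJ/K

6.3510 kJ/K


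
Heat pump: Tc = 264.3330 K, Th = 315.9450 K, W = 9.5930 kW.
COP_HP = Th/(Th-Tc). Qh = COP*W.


COP = 315.9450 / 51.6120 = 6.1215
Qh = 6.1215 * 9.5930 = 58.7239 kW

COP = 6.1215, Qh = 58.7239 kW


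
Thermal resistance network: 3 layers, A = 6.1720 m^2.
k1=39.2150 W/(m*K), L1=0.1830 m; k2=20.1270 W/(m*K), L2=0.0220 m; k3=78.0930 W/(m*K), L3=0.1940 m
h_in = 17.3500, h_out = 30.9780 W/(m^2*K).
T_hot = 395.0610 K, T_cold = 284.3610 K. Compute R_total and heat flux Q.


R_conv_in = 1/(17.3500*6.1720) = 0.0093
R_1 = 0.1830/(39.2150*6.1720) = 0.0008
R_2 = 0.0220/(20.1270*6.1720) = 0.0002
R_3 = 0.1940/(78.0930*6.1720) = 0.0004
R_conv_out = 1/(30.9780*6.1720) = 0.0052
R_total = 0.0159 K/W
Q = 110.7000 / 0.0159 = 6960.3548 W

R_total = 0.0159 K/W, Q = 6960.3548 W


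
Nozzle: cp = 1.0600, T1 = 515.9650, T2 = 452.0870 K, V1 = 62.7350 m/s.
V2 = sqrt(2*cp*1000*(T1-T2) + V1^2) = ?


dT = 63.8780 K
2*cp*1000*dT = 135421.3600
V1^2 = 3935.6802
V2 = sqrt(139357.0402) = 373.3056 m/s

373.3056 m/s


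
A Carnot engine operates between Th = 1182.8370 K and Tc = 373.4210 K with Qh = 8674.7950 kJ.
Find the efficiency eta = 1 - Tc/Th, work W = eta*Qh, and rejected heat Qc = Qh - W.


eta = 1 - 373.4210/1182.8370 = 0.6843
W = 0.6843 * 8674.7950 = 5936.1669 kJ
Qc = 8674.7950 - 5936.1669 = 2738.6281 kJ

eta = 68.4301%, W = 5936.1669 kJ, Qc = 2738.6281 kJ


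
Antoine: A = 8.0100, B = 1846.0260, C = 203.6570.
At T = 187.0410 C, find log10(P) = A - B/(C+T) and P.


C+T = 390.6980
B/(C+T) = 4.7249
log10(P) = 8.0100 - 4.7249 = 3.2851
P = 10^3.2851 = 1927.7754 mmHg

1927.7754 mmHg


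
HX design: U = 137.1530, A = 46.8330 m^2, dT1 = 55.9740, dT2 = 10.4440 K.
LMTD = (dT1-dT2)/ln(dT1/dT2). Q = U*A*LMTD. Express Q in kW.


LMTD = 27.1196 K
Q = 137.1530 * 46.8330 * 27.1196 = 174196.9513 W = 174.1970 kW

174.1970 kW


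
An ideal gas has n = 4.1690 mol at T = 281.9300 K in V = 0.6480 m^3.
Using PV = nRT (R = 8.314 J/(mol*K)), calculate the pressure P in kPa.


P = nRT/V = 4.1690 * 8.314 * 281.9300 / 0.6480
= 9771.9943 / 0.6480 = 15080.2382 Pa = 15.0802 kPa

15.0802 kPa


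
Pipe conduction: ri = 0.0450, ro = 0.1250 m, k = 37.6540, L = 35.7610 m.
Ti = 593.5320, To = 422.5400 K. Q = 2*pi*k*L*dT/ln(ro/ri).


dT = 170.9920 K
ln(ro/ri) = 1.0217
Q = 2*pi*37.6540*35.7610*170.9920 / 1.0217 = 1416034.2689 W

1416034.2689 W


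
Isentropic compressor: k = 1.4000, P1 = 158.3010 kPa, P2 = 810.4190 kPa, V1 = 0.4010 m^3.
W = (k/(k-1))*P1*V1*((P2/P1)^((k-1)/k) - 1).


(k-1)/k = 0.2857
(P2/P1)^exp = 1.5945
W = 3.5000 * 158.3010 * 0.4010 * (1.5945 - 1) = 132.0927 kJ

132.0927 kJ


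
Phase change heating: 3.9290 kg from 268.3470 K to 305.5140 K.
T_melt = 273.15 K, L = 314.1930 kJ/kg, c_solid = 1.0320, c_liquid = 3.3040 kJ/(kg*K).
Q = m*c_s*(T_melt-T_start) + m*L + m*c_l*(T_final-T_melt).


Q1 (sensible, solid) = 3.9290 * 1.0320 * 4.8030 = 19.4749 kJ
Q2 (latent) = 3.9290 * 314.1930 = 1234.4643 kJ
Q3 (sensible, liquid) = 3.9290 * 3.3040 * 32.3640 = 420.1305 kJ
Q_total = 1674.0697 kJ

1674.0697 kJ


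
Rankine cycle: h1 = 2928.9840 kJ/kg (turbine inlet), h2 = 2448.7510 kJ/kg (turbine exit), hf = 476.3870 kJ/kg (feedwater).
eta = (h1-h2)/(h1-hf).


W = 480.2330 kJ/kg
Q_in = 2452.5970 kJ/kg
eta = 0.1958 = 19.5806%

eta = 19.5806%


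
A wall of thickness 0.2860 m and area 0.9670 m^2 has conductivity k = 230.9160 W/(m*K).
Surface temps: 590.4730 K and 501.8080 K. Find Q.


dT = 88.6650 K
Q = 230.9160 * 0.9670 * 88.6650 / 0.2860 = 69225.5931 W

69225.5931 W


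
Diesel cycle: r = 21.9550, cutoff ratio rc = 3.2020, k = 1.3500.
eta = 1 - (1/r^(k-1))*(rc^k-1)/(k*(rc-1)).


r^(k-1) = 2.9481
rc^k = 4.8119
eta = 0.5650 = 56.5033%

56.5033%


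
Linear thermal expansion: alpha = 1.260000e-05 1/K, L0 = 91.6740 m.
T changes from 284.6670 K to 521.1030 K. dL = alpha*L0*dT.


dT = 236.4360 K
dL = 1.260000e-05 * 91.6740 * 236.4360 = 0.273105 m
L_final = 91.947105 m

dL = 0.273105 m


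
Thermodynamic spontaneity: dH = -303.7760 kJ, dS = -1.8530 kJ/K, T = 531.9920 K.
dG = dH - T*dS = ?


T*dS = 531.9920 * -1.8530 = -985.7812 kJ
dG = -303.7760 + 985.7812 = 682.0052 kJ (non-spontaneous)

dG = 682.0052 kJ, non-spontaneous


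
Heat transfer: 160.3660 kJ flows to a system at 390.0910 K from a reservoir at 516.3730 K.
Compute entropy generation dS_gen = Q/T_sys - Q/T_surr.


dS_sys = 160.3660/390.0910 = 0.4111 kJ/K
dS_surr = -160.3660/516.3730 = -0.3106 kJ/K
dS_gen = 0.4111 - 0.3106 = 0.1005 kJ/K (irreversible)

dS_gen = 0.1005 kJ/K, irreversible


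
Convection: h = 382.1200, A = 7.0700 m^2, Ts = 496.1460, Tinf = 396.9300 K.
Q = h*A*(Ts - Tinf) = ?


dT = 99.2160 K
Q = 382.1200 * 7.0700 * 99.2160 = 268040.7947 W

268040.7947 W


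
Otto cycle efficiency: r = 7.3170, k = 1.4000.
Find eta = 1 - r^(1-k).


r^(k-1) = 2.2168
eta = 1 - 1/2.2168 = 0.5489 = 54.8906%

54.8906%


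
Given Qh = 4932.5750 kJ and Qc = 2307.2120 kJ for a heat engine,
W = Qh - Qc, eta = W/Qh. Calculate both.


W = 4932.5750 - 2307.2120 = 2625.3630 kJ
eta = 2625.3630 / 4932.5750 = 0.5322 = 53.2250%

W = 2625.3630 kJ, eta = 53.2250%


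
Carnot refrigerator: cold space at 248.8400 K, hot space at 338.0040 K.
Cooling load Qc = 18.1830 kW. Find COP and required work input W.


COP = 248.8400 / 89.1640 = 2.7908
W = 18.1830 / 2.7908 = 6.5153 kW

COP = 2.7908, W = 6.5153 kW


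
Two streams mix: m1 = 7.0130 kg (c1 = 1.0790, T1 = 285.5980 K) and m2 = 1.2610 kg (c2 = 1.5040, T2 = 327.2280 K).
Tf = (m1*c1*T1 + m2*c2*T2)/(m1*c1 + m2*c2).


num = 2781.7301
den = 9.4636
Tf = 293.9408 K

293.9408 K


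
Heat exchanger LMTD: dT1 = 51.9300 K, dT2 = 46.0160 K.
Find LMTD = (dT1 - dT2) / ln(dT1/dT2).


dT1/dT2 = 1.1285
ln(dT1/dT2) = 0.1209
LMTD = 5.9140 / 0.1209 = 48.9134 K

48.9134 K


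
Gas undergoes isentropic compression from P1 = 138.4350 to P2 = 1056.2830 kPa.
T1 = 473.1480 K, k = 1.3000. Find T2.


(k-1)/k = 0.2308
(P2/P1)^exp = 1.5983
T2 = 473.1480 * 1.5983 = 756.2385 K

756.2385 K


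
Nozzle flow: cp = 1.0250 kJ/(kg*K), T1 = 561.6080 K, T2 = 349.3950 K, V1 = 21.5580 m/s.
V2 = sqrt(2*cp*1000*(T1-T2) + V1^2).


dT = 212.2130 K
2*cp*1000*dT = 435036.6500
V1^2 = 464.7474
V2 = sqrt(435501.3974) = 659.9253 m/s

659.9253 m/s


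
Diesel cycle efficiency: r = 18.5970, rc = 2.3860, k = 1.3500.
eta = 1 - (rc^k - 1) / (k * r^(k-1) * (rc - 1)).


r^(k-1) = 2.7817
rc^k = 3.2349
eta = 0.5706 = 57.0614%

57.0614%


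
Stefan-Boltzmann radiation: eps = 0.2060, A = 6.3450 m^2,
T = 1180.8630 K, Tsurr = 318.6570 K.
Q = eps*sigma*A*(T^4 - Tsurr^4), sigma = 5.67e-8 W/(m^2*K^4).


T^4 = 1.9445e+12
Tsurr^4 = 1.0311e+10
Q = 0.2060 * 5.67e-8 * 6.3450 * 1.9341e+12 = 143341.1590 W

143341.1590 W


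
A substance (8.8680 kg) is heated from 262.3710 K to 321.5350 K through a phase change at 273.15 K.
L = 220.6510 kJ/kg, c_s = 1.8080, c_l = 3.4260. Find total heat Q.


Q1 (sensible, solid) = 8.8680 * 1.8080 * 10.7790 = 172.8234 kJ
Q2 (latent) = 8.8680 * 220.6510 = 1956.7331 kJ
Q3 (sensible, liquid) = 8.8680 * 3.4260 * 48.3850 = 1470.0218 kJ
Q_total = 3599.5783 kJ

3599.5783 kJ


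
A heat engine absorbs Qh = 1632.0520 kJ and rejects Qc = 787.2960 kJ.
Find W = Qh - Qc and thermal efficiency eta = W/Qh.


W = 1632.0520 - 787.2960 = 844.7560 kJ
eta = 844.7560 / 1632.0520 = 0.5176 = 51.7604%

W = 844.7560 kJ, eta = 51.7604%


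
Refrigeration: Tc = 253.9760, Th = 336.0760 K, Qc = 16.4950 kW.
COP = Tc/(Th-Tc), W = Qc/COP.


COP = 253.9760 / 82.1000 = 3.0935
W = 16.4950 / 3.0935 = 5.3322 kW

COP = 3.0935, W = 5.3322 kW


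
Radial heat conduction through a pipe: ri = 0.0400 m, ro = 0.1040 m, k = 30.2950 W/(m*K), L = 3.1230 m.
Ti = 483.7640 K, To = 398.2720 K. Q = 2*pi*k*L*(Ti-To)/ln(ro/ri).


dT = 85.4920 K
ln(ro/ri) = 0.9555
Q = 2*pi*30.2950*3.1230*85.4920 / 0.9555 = 53187.8448 W

53187.8448 W


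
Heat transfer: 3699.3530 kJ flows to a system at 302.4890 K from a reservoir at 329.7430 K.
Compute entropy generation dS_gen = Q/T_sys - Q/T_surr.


dS_sys = 3699.3530/302.4890 = 12.2297 kJ/K
dS_surr = -3699.3530/329.7430 = -11.2189 kJ/K
dS_gen = 12.2297 - 11.2189 = 1.0108 kJ/K (irreversible)

dS_gen = 1.0108 kJ/K, irreversible


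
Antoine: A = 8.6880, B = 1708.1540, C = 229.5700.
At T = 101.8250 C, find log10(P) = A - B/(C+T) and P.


C+T = 331.3950
B/(C+T) = 5.1544
log10(P) = 8.6880 - 5.1544 = 3.5336
P = 10^3.5336 = 3416.3705 mmHg

3416.3705 mmHg


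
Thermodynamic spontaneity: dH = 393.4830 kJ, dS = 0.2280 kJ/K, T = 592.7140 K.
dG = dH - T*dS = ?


T*dS = 592.7140 * 0.2280 = 135.1388 kJ
dG = 393.4830 - 135.1388 = 258.3442 kJ (non-spontaneous)

dG = 258.3442 kJ, non-spontaneous


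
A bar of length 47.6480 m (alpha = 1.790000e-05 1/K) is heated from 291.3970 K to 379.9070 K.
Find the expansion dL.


dT = 88.5100 K
dL = 1.790000e-05 * 47.6480 * 88.5100 = 0.075490 m
L_final = 47.723490 m

dL = 0.075490 m


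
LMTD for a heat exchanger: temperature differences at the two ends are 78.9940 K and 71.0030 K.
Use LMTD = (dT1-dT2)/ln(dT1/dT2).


dT1/dT2 = 1.1125
ln(dT1/dT2) = 0.1066
LMTD = 7.9910 / 0.1066 = 74.9275 K

74.9275 K


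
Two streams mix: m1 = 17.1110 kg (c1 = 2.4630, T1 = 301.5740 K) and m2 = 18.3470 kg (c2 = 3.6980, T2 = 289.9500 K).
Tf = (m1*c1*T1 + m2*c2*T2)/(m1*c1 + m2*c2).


num = 32381.9506
den = 109.9916
Tf = 294.4039 K

294.4039 K


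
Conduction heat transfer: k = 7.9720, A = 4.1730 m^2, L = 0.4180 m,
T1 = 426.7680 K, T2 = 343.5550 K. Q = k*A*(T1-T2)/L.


dT = 83.2130 K
Q = 7.9720 * 4.1730 * 83.2130 / 0.4180 = 6622.6312 W

6622.6312 W


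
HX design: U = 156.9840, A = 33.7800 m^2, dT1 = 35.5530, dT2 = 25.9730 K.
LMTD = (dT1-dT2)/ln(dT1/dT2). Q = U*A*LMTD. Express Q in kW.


LMTD = 30.5128 K
Q = 156.9840 * 33.7800 * 30.5128 = 161806.7133 W = 161.8067 kW

161.8067 kW


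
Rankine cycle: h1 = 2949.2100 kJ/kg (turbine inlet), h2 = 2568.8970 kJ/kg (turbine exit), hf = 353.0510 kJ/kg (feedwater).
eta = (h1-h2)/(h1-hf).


W = 380.3130 kJ/kg
Q_in = 2596.1590 kJ/kg
eta = 0.1465 = 14.6491%

eta = 14.6491%


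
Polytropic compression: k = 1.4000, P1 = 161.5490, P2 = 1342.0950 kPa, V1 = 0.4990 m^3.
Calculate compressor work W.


(k-1)/k = 0.2857
(P2/P1)^exp = 1.8311
W = 3.5000 * 161.5490 * 0.4990 * (1.8311 - 1) = 234.4865 kJ

234.4865 kJ


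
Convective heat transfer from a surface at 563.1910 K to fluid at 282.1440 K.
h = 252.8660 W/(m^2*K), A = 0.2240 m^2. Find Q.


dT = 281.0470 K
Q = 252.8660 * 0.2240 * 281.0470 = 15919.0597 W

15919.0597 W


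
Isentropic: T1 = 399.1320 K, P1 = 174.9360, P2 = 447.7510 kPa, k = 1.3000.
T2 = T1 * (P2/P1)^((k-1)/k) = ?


(k-1)/k = 0.2308
(P2/P1)^exp = 1.2422
T2 = 399.1320 * 1.2422 = 495.8002 K

495.8002 K


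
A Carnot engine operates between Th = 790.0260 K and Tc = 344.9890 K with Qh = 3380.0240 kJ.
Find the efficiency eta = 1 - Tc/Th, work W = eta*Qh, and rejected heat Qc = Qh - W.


eta = 1 - 344.9890/790.0260 = 0.5633
W = 0.5633 * 3380.0240 = 1904.0332 kJ
Qc = 3380.0240 - 1904.0332 = 1475.9908 kJ

eta = 56.3319%, W = 1904.0332 kJ, Qc = 1475.9908 kJ


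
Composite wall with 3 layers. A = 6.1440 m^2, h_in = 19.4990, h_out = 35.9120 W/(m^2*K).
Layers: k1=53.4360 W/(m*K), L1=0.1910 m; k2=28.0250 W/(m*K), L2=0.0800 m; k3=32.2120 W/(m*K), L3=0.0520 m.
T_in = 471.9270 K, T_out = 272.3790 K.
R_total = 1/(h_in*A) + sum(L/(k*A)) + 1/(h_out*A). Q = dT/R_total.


R_conv_in = 1/(19.4990*6.1440) = 0.0083
R_1 = 0.1910/(53.4360*6.1440) = 0.0006
R_2 = 0.0800/(28.0250*6.1440) = 0.0005
R_3 = 0.0520/(32.2120*6.1440) = 0.0003
R_conv_out = 1/(35.9120*6.1440) = 0.0045
R_total = 0.0142 K/W
Q = 199.5480 / 0.0142 = 14064.1222 W

R_total = 0.0142 K/W, Q = 14064.1222 W


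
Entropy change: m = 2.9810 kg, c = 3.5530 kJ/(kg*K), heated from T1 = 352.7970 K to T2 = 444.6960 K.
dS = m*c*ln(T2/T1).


T2/T1 = 1.2605
ln(T2/T1) = 0.2315
dS = 2.9810 * 3.5530 * 0.2315 = 2.4519 kJ/K

2.4519 kJ/K


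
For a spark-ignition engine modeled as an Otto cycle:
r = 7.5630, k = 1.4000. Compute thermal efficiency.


r^(k-1) = 2.2464
eta = 1 - 1/2.2464 = 0.5548 = 55.4834%

55.4834%


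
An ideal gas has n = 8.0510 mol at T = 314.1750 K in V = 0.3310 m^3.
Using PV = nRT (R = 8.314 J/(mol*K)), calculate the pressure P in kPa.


P = nRT/V = 8.0510 * 8.314 * 314.1750 / 0.3310
= 21029.6222 / 0.3310 = 63533.6018 Pa = 63.5336 kPa

63.5336 kPa


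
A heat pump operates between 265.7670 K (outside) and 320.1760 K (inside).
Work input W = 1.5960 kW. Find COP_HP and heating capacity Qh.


COP = 320.1760 / 54.4090 = 5.8846
Qh = 5.8846 * 1.5960 = 9.3918 kW

COP = 5.8846, Qh = 9.3918 kW


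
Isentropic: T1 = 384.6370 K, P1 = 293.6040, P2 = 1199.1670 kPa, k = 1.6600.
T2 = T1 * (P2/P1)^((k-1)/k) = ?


(k-1)/k = 0.3976
(P2/P1)^exp = 1.7497
T2 = 384.6370 * 1.7497 = 673.0163 K

673.0163 K


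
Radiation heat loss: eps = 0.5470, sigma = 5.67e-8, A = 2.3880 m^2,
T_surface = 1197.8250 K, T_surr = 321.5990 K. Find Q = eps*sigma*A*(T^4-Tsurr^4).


T^4 = 2.0586e+12
Tsurr^4 = 1.0697e+10
Q = 0.5470 * 5.67e-8 * 2.3880 * 2.0479e+12 = 151675.5710 W

151675.5710 W


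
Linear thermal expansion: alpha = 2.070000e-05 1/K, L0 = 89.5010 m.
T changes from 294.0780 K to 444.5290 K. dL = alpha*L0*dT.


dT = 150.4510 K
dL = 2.070000e-05 * 89.5010 * 150.4510 = 0.278736 m
L_final = 89.779736 m

dL = 0.278736 m


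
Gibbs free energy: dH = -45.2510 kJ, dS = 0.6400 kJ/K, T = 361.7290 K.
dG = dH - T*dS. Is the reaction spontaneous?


T*dS = 361.7290 * 0.6400 = 231.5066 kJ
dG = -45.2510 - 231.5066 = -276.7576 kJ (spontaneous)

dG = -276.7576 kJ, spontaneous


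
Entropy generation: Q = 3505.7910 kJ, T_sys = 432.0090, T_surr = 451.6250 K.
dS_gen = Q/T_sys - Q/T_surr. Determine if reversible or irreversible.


dS_sys = 3505.7910/432.0090 = 8.1151 kJ/K
dS_surr = -3505.7910/451.6250 = -7.7626 kJ/K
dS_gen = 8.1151 - 7.7626 = 0.3525 kJ/K (irreversible)

dS_gen = 0.3525 kJ/K, irreversible


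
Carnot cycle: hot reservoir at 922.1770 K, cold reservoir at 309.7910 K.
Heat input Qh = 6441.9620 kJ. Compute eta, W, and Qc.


eta = 1 - 309.7910/922.1770 = 0.6641
W = 0.6641 * 6441.9620 = 4277.8852 kJ
Qc = 6441.9620 - 4277.8852 = 2164.0768 kJ

eta = 66.4066%, W = 4277.8852 kJ, Qc = 2164.0768 kJ


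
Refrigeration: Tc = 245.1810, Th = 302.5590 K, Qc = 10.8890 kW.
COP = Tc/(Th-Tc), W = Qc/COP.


COP = 245.1810 / 57.3780 = 4.2731
W = 10.8890 / 4.2731 = 2.5483 kW

COP = 4.2731, W = 2.5483 kW


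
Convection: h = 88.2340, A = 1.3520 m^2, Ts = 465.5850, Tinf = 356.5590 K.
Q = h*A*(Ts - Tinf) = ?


dT = 109.0260 K
Q = 88.2340 * 1.3520 * 109.0260 = 13005.9697 W

13005.9697 W


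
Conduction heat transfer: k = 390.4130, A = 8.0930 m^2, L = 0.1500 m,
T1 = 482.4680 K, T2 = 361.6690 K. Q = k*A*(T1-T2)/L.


dT = 120.7990 K
Q = 390.4130 * 8.0930 * 120.7990 / 0.1500 = 2544520.1293 W

2544520.1293 W


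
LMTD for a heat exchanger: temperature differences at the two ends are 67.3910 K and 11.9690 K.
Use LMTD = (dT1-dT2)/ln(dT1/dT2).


dT1/dT2 = 5.6305
ln(dT1/dT2) = 1.7282
LMTD = 55.4220 / 1.7282 = 32.0694 K

32.0694 K


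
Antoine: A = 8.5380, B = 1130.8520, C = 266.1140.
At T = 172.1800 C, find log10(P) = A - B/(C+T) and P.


C+T = 438.2940
B/(C+T) = 2.5801
log10(P) = 8.5380 - 2.5801 = 5.9579
P = 10^5.9579 = 907565.5065 mmHg

907565.5065 mmHg


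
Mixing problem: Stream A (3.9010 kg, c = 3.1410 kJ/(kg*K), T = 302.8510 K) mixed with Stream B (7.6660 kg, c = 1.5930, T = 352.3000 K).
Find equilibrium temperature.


num = 8013.1115
den = 24.4650
Tf = 327.5340 K

327.5340 K


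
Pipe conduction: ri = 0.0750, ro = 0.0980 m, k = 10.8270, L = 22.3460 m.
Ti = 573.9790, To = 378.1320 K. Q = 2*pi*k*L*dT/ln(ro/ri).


dT = 195.8470 K
ln(ro/ri) = 0.2675
Q = 2*pi*10.8270*22.3460*195.8470 / 0.2675 = 1113049.3983 W

1113049.3983 W


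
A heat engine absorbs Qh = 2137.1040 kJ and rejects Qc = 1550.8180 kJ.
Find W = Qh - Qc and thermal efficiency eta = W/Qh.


W = 2137.1040 - 1550.8180 = 586.2860 kJ
eta = 586.2860 / 2137.1040 = 0.2743 = 27.4337%

W = 586.2860 kJ, eta = 27.4337%


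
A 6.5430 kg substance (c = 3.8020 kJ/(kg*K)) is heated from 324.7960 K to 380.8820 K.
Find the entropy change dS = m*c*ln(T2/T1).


T2/T1 = 1.1727
ln(T2/T1) = 0.1593
dS = 6.5430 * 3.8020 * 0.1593 = 3.9626 kJ/K

3.9626 kJ/K


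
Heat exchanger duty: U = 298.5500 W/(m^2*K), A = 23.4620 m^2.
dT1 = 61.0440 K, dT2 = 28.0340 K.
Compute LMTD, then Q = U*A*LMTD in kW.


LMTD = 42.4197 K
Q = 298.5500 * 23.4620 * 42.4197 = 297131.9273 W = 297.1319 kW

297.1319 kW


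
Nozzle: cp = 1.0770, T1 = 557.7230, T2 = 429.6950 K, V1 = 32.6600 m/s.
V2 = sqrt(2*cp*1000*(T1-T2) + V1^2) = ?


dT = 128.0280 K
2*cp*1000*dT = 275772.3120
V1^2 = 1066.6756
V2 = sqrt(276838.9876) = 526.1549 m/s

526.1549 m/s


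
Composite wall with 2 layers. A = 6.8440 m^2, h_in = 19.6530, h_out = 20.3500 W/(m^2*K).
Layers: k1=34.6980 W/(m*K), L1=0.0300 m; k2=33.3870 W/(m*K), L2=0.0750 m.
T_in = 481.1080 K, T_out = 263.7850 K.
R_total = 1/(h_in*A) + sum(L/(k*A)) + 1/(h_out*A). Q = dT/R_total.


R_conv_in = 1/(19.6530*6.8440) = 0.0074
R_1 = 0.0300/(34.6980*6.8440) = 0.0001
R_2 = 0.0750/(33.3870*6.8440) = 0.0003
R_conv_out = 1/(20.3500*6.8440) = 0.0072
R_total = 0.0151 K/W
Q = 217.3230 / 0.0151 = 14421.6334 W

R_total = 0.0151 K/W, Q = 14421.6334 W


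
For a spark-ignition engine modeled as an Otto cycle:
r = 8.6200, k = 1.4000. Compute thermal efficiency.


r^(k-1) = 2.3670
eta = 1 - 1/2.3670 = 0.5775 = 57.7529%

57.7529%


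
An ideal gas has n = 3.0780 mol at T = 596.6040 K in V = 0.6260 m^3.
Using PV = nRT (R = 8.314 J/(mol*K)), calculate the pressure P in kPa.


P = nRT/V = 3.0780 * 8.314 * 596.6040 / 0.6260
= 15267.3899 / 0.6260 = 24388.8017 Pa = 24.3888 kPa

24.3888 kPa


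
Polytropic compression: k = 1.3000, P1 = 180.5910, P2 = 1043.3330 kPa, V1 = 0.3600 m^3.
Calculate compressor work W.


(k-1)/k = 0.2308
(P2/P1)^exp = 1.4989
W = 4.3333 * 180.5910 * 0.3600 * (1.4989 - 1) = 140.5613 kJ

140.5613 kJ


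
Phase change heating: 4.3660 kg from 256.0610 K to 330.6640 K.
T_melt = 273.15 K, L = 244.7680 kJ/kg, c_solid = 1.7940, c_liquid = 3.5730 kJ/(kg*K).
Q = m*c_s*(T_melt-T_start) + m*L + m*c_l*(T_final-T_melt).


Q1 (sensible, solid) = 4.3660 * 1.7940 * 17.0890 = 133.8514 kJ
Q2 (latent) = 4.3660 * 244.7680 = 1068.6571 kJ
Q3 (sensible, liquid) = 4.3660 * 3.5730 * 57.5140 = 897.2022 kJ
Q_total = 2099.7106 kJ

2099.7106 kJ


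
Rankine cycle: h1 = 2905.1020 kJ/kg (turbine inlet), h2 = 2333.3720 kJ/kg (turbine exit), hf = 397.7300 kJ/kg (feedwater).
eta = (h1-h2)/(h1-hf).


W = 571.7300 kJ/kg
Q_in = 2507.3720 kJ/kg
eta = 0.2280 = 22.8020%

eta = 22.8020%


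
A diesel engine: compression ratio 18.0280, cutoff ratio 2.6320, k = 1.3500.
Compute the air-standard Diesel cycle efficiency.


r^(k-1) = 2.7516
rc^k = 3.6931
eta = 0.5558 = 55.5768%

55.5768%


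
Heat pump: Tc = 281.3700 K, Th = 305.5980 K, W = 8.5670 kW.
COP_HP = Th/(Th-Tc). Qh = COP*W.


COP = 305.5980 / 24.2280 = 12.6134
Qh = 12.6134 * 8.5670 = 108.0592 kW

COP = 12.6134, Qh = 108.0592 kW


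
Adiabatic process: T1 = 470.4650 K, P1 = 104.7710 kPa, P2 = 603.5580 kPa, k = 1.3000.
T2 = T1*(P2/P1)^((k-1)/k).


(k-1)/k = 0.2308
(P2/P1)^exp = 1.4979
T2 = 470.4650 * 1.4979 = 704.7291 K

704.7291 K


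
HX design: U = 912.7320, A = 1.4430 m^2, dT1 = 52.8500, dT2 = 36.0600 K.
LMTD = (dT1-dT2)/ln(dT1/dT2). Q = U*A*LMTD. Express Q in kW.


LMTD = 43.9214 K
Q = 912.7320 * 1.4430 * 43.9214 = 57847.7028 W = 57.8477 kW

57.8477 kW


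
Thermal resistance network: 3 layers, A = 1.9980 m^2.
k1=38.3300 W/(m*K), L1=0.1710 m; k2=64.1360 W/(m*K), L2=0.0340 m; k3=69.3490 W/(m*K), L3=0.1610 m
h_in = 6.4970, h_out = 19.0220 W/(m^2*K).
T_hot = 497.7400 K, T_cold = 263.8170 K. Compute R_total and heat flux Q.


R_conv_in = 1/(6.4970*1.9980) = 0.0770
R_1 = 0.1710/(38.3300*1.9980) = 0.0022
R_2 = 0.0340/(64.1360*1.9980) = 0.0003
R_3 = 0.1610/(69.3490*1.9980) = 0.0012
R_conv_out = 1/(19.0220*1.9980) = 0.0263
R_total = 0.1070 K/W
Q = 233.9230 / 0.1070 = 2186.0442 W

R_total = 0.1070 K/W, Q = 2186.0442 W


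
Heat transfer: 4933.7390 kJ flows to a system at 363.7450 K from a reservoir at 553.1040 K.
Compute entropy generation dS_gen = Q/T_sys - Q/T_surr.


dS_sys = 4933.7390/363.7450 = 13.5637 kJ/K
dS_surr = -4933.7390/553.1040 = -8.9201 kJ/K
dS_gen = 13.5637 - 8.9201 = 4.6436 kJ/K (irreversible)

dS_gen = 4.6436 kJ/K, irreversible


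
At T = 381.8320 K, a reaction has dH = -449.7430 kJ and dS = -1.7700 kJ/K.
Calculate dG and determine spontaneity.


T*dS = 381.8320 * -1.7700 = -675.8426 kJ
dG = -449.7430 + 675.8426 = 226.0996 kJ (non-spontaneous)

dG = 226.0996 kJ, non-spontaneous


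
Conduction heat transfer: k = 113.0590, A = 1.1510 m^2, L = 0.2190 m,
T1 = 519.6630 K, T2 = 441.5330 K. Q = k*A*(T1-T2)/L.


dT = 78.1300 K
Q = 113.0590 * 1.1510 * 78.1300 / 0.2190 = 46425.2416 W

46425.2416 W


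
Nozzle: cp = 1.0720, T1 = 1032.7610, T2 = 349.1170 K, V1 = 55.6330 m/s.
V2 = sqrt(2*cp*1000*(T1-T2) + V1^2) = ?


dT = 683.6440 K
2*cp*1000*dT = 1465732.7360
V1^2 = 3095.0307
V2 = sqrt(1468827.7667) = 1211.9520 m/s

1211.9520 m/s


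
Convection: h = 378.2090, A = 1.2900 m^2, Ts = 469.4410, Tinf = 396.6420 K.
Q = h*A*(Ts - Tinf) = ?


dT = 72.7990 K
Q = 378.2090 * 1.2900 * 72.7990 = 35517.8757 W

35517.8757 W


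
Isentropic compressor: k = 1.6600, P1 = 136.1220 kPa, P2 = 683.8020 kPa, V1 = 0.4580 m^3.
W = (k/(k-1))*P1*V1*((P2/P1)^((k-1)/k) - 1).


(k-1)/k = 0.3976
(P2/P1)^exp = 1.8998
W = 2.5152 * 136.1220 * 0.4580 * (1.8998 - 1) = 141.0951 kJ

141.0951 kJ


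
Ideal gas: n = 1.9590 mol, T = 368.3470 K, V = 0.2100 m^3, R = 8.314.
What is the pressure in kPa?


P = nRT/V = 1.9590 * 8.314 * 368.3470 / 0.2100
= 5999.3140 / 0.2100 = 28568.1619 Pa = 28.5682 kPa

28.5682 kPa


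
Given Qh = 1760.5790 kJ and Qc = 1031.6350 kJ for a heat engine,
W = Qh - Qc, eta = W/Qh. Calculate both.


W = 1760.5790 - 1031.6350 = 728.9440 kJ
eta = 728.9440 / 1760.5790 = 0.4140 = 41.4037%

W = 728.9440 kJ, eta = 41.4037%


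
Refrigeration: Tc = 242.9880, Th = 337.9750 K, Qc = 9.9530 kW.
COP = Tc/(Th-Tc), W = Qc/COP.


COP = 242.9880 / 94.9870 = 2.5581
W = 9.9530 / 2.5581 = 3.8908 kW

COP = 2.5581, W = 3.8908 kW


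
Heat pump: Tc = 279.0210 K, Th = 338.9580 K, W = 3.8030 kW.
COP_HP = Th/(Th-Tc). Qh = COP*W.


COP = 338.9580 / 59.9370 = 5.6552
Qh = 5.6552 * 3.8030 = 21.5069 kW

COP = 5.6552, Qh = 21.5069 kW


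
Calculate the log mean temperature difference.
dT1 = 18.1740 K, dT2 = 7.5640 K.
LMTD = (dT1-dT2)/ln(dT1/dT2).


dT1/dT2 = 2.4027
ln(dT1/dT2) = 0.8766
LMTD = 10.6100 / 0.8766 = 12.1037 K

12.1037 K


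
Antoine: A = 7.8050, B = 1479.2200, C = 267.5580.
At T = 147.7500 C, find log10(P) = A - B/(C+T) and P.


C+T = 415.3080
B/(C+T) = 3.5617
log10(P) = 7.8050 - 3.5617 = 4.2433
P = 10^4.2433 = 17508.8600 mmHg

17508.8600 mmHg


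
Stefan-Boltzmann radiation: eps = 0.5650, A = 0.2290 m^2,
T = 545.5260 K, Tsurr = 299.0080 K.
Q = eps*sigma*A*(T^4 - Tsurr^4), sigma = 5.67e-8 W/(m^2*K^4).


T^4 = 8.8565e+10
Tsurr^4 = 7.9934e+09
Q = 0.5650 * 5.67e-8 * 0.2290 * 8.0572e+10 = 591.0833 W

591.0833 W


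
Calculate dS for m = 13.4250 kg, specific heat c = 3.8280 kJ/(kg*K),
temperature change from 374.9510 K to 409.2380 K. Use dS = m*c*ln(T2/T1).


T2/T1 = 1.0914
ln(T2/T1) = 0.0875
dS = 13.4250 * 3.8280 * 0.0875 = 4.4968 kJ/K

4.4968 kJ/K


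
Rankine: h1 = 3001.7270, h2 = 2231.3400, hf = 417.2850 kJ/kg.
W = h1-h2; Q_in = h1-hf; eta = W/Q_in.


W = 770.3870 kJ/kg
Q_in = 2584.4420 kJ/kg
eta = 0.2981 = 29.8086%

eta = 29.8086%


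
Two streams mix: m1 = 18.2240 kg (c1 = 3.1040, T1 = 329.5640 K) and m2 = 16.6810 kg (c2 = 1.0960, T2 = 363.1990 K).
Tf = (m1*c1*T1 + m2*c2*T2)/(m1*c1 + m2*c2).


num = 25282.6850
den = 74.8497
Tf = 337.7795 K

337.7795 K


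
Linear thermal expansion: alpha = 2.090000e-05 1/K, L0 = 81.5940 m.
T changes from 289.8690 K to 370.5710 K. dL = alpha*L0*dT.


dT = 80.7020 K
dL = 2.090000e-05 * 81.5940 * 80.7020 = 0.137622 m
L_final = 81.731622 m

dL = 0.137622 m


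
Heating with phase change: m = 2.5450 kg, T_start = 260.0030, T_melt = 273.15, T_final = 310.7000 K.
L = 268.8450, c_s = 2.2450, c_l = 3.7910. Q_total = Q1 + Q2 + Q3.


Q1 (sensible, solid) = 2.5450 * 2.2450 * 13.1470 = 75.1157 kJ
Q2 (latent) = 2.5450 * 268.8450 = 684.2105 kJ
Q3 (sensible, liquid) = 2.5450 * 3.7910 * 37.5500 = 362.2860 kJ
Q_total = 1121.6122 kJ

1121.6122 kJ


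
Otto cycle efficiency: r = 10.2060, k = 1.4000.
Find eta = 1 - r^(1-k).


r^(k-1) = 2.5325
eta = 1 - 1/2.5325 = 0.6051 = 60.5127%

60.5127%


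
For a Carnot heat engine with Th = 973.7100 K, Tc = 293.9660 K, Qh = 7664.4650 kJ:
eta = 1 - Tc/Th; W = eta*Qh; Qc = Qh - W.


eta = 1 - 293.9660/973.7100 = 0.6981
W = 0.6981 * 7664.4650 = 5350.5398 kJ
Qc = 7664.4650 - 5350.5398 = 2313.9252 kJ

eta = 69.8097%, W = 5350.5398 kJ, Qc = 2313.9252 kJ


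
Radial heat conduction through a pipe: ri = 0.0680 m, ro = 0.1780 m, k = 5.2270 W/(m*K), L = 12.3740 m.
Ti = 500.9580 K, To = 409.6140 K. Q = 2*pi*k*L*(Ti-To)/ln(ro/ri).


dT = 91.3440 K
ln(ro/ri) = 0.9623
Q = 2*pi*5.2270*12.3740*91.3440 / 0.9623 = 38576.5088 W

38576.5088 W


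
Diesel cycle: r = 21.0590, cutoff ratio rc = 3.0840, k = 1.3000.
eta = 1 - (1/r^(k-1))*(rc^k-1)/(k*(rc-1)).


r^(k-1) = 2.4948
rc^k = 4.3236
eta = 0.5083 = 50.8254%

50.8254%


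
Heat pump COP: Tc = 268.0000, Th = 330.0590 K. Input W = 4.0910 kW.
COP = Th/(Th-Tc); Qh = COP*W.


COP = 330.0590 / 62.0590 = 5.3185
Qh = 5.3185 * 4.0910 = 21.7579 kW

COP = 5.3185, Qh = 21.7579 kW


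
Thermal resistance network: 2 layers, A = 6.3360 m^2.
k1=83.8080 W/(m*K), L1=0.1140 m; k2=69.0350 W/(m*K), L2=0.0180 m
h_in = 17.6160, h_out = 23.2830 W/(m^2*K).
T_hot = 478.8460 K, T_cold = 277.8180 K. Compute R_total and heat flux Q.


R_conv_in = 1/(17.6160*6.3360) = 0.0090
R_1 = 0.1140/(83.8080*6.3360) = 0.0002
R_2 = 0.0180/(69.0350*6.3360) = 4.1152e-05
R_conv_out = 1/(23.2830*6.3360) = 0.0068
R_total = 0.0160 K/W
Q = 201.0280 / 0.0160 = 12569.0411 W

R_total = 0.0160 K/W, Q = 12569.0411 W


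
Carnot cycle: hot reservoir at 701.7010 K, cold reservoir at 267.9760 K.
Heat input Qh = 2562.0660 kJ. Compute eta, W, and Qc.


eta = 1 - 267.9760/701.7010 = 0.6181
W = 0.6181 * 2562.0660 = 1583.6262 kJ
Qc = 2562.0660 - 1583.6262 = 978.4398 kJ

eta = 61.8105%, W = 1583.6262 kJ, Qc = 978.4398 kJ


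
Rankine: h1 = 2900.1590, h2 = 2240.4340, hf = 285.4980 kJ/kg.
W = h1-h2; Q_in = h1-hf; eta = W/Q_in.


W = 659.7250 kJ/kg
Q_in = 2614.6610 kJ/kg
eta = 0.2523 = 25.2318%

eta = 25.2318%


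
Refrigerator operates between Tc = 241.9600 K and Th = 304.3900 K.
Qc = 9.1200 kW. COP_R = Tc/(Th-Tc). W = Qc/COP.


COP = 241.9600 / 62.4300 = 3.8757
W = 9.1200 / 3.8757 = 2.3531 kW

COP = 3.8757, W = 2.3531 kW


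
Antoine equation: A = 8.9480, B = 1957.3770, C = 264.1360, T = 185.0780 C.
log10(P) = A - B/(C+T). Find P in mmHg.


C+T = 449.2140
B/(C+T) = 4.3573
log10(P) = 8.9480 - 4.3573 = 4.5907
P = 10^4.5907 = 38963.9087 mmHg

38963.9087 mmHg


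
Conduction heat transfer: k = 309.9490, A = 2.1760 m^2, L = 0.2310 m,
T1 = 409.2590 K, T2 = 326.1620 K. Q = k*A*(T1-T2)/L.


dT = 83.0970 K
Q = 309.9490 * 2.1760 * 83.0970 / 0.2310 = 242617.7080 W

242617.7080 W


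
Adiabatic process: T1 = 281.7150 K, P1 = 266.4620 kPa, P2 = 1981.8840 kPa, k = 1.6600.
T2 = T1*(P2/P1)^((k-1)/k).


(k-1)/k = 0.3976
(P2/P1)^exp = 2.2206
T2 = 281.7150 * 2.2206 = 625.5864 K

625.5864 K


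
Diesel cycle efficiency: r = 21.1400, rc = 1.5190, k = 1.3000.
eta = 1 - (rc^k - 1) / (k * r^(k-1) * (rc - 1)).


r^(k-1) = 2.4976
rc^k = 1.7220
eta = 0.5716 = 57.1574%

57.1574%


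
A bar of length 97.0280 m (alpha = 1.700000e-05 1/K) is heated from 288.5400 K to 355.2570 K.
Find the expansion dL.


dT = 66.7170 K
dL = 1.700000e-05 * 97.0280 * 66.7170 = 0.110048 m
L_final = 97.138048 m

dL = 0.110048 m


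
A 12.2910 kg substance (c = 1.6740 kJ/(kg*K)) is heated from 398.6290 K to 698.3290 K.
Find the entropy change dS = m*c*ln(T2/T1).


T2/T1 = 1.7518
ln(T2/T1) = 0.5607
dS = 12.2910 * 1.6740 * 0.5607 = 11.5356 kJ/K

11.5356 kJ/K


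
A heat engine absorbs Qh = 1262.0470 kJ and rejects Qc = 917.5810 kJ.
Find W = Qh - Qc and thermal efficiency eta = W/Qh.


W = 1262.0470 - 917.5810 = 344.4660 kJ
eta = 344.4660 / 1262.0470 = 0.2729 = 27.2942%

W = 344.4660 kJ, eta = 27.2942%


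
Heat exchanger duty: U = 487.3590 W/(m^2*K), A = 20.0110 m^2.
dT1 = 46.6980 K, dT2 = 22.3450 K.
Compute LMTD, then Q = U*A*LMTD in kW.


LMTD = 33.0390 K
Q = 487.3590 * 20.0110 * 33.0390 = 322214.1242 W = 322.2141 kW

322.2141 kW


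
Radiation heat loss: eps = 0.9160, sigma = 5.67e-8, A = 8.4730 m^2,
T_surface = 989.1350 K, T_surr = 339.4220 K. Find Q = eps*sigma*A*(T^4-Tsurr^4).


T^4 = 9.5724e+11
Tsurr^4 = 1.3273e+10
Q = 0.9160 * 5.67e-8 * 8.4730 * 9.4397e+11 = 415407.3146 W

415407.3146 W


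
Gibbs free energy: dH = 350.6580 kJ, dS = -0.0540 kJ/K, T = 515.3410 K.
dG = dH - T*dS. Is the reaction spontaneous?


T*dS = 515.3410 * -0.0540 = -27.8284 kJ
dG = 350.6580 + 27.8284 = 378.4864 kJ (non-spontaneous)

dG = 378.4864 kJ, non-spontaneous


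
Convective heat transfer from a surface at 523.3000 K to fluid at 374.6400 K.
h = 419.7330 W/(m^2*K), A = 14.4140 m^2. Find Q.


dT = 148.6600 K
Q = 419.7330 * 14.4140 * 148.6600 = 899397.6771 W

899397.6771 W


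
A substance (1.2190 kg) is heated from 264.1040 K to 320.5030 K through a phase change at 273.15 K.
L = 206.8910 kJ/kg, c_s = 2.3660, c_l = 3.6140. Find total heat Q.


Q1 (sensible, solid) = 1.2190 * 2.3660 * 9.0460 = 26.0901 kJ
Q2 (latent) = 1.2190 * 206.8910 = 252.2001 kJ
Q3 (sensible, liquid) = 1.2190 * 3.6140 * 47.3530 = 208.6120 kJ
Q_total = 486.9022 kJ

486.9022 kJ


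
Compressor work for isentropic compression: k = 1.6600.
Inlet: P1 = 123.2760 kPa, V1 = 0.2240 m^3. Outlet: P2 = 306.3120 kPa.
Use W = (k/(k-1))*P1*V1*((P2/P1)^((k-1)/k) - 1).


(k-1)/k = 0.3976
(P2/P1)^exp = 1.4360
W = 2.5152 * 123.2760 * 0.2240 * (1.4360 - 1) = 30.2832 kJ

30.2832 kJ


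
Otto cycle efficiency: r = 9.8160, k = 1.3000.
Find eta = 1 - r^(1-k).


r^(k-1) = 1.9842
eta = 1 - 1/1.9842 = 0.4960 = 49.6013%

49.6013%


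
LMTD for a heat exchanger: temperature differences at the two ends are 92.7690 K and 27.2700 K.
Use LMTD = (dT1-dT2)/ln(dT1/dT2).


dT1/dT2 = 3.4019
ln(dT1/dT2) = 1.2243
LMTD = 65.4990 / 1.2243 = 53.4980 K

53.4980 K


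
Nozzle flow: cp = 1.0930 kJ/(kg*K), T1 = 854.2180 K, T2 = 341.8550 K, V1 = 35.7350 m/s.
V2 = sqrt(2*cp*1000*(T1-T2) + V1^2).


dT = 512.3630 K
2*cp*1000*dT = 1120025.5180
V1^2 = 1276.9902
V2 = sqrt(1121302.5082) = 1058.9157 m/s

1058.9157 m/s


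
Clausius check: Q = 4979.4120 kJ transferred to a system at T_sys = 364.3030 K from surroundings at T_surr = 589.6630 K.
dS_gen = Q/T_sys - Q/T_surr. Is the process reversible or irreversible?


dS_sys = 4979.4120/364.3030 = 13.6683 kJ/K
dS_surr = -4979.4120/589.6630 = -8.4445 kJ/K
dS_gen = 13.6683 - 8.4445 = 5.2238 kJ/K (irreversible)

dS_gen = 5.2238 kJ/K, irreversible


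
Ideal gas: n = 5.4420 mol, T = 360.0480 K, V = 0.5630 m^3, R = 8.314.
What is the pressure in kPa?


P = nRT/V = 5.4420 * 8.314 * 360.0480 / 0.5630
= 16290.2954 / 0.5630 = 28934.8054 Pa = 28.9348 kPa

28.9348 kPa


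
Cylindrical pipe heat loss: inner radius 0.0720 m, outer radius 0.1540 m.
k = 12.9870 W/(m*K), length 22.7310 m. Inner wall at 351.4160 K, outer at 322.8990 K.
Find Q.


dT = 28.5170 K
ln(ro/ri) = 0.7603
Q = 2*pi*12.9870*22.7310*28.5170 / 0.7603 = 69571.8925 W

69571.8925 W


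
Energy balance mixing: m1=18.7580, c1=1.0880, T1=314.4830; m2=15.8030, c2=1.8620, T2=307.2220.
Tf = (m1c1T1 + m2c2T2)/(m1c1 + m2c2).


num = 15458.2550
den = 49.8339
Tf = 310.1956 K

310.1956 K


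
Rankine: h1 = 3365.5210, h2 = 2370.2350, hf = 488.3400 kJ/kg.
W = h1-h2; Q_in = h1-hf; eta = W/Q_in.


W = 995.2860 kJ/kg
Q_in = 2877.1810 kJ/kg
eta = 0.3459 = 34.5924%

eta = 34.5924%


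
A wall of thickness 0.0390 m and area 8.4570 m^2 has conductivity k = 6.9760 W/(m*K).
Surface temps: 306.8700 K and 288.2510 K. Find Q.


dT = 18.6190 K
Q = 6.9760 * 8.4570 * 18.6190 / 0.0390 = 28165.3108 W

28165.3108 W


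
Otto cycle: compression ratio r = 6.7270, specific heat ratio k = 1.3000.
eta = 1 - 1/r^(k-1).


r^(k-1) = 1.7715
eta = 1 - 1/1.7715 = 0.4355 = 43.5513%

43.5513%


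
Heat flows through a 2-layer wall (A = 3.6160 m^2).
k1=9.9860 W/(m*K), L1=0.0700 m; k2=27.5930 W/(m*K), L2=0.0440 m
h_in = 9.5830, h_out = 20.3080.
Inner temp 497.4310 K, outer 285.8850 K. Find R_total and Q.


R_conv_in = 1/(9.5830*3.6160) = 0.0289
R_1 = 0.0700/(9.9860*3.6160) = 0.0019
R_2 = 0.0440/(27.5930*3.6160) = 0.0004
R_conv_out = 1/(20.3080*3.6160) = 0.0136
R_total = 0.0449 K/W
Q = 211.5460 / 0.0449 = 4716.1644 W

R_total = 0.0449 K/W, Q = 4716.1644 W


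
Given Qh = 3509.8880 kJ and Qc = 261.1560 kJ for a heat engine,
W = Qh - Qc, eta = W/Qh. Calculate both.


W = 3509.8880 - 261.1560 = 3248.7320 kJ
eta = 3248.7320 / 3509.8880 = 0.9256 = 92.5594%

W = 3248.7320 kJ, eta = 92.5594%


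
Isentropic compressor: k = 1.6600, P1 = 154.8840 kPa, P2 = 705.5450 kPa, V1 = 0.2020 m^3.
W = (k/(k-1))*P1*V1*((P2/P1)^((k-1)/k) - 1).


(k-1)/k = 0.3976
(P2/P1)^exp = 1.8273
W = 2.5152 * 154.8840 * 0.2020 * (1.8273 - 1) = 65.1041 kJ

65.1041 kJ


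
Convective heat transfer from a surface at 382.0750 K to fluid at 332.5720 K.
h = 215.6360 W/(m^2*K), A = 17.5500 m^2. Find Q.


dT = 49.5030 K
Q = 215.6360 * 17.5500 * 49.5030 = 187339.7373 W

187339.7373 W


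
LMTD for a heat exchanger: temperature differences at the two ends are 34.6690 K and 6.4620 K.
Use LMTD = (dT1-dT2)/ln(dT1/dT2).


dT1/dT2 = 5.3651
ln(dT1/dT2) = 1.6799
LMTD = 28.2070 / 1.6799 = 16.7908 K

16.7908 K


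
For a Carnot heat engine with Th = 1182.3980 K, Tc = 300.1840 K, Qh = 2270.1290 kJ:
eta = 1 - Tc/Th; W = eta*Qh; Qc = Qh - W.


eta = 1 - 300.1840/1182.3980 = 0.7461
W = 0.7461 * 2270.1290 = 1693.7948 kJ
Qc = 2270.1290 - 1693.7948 = 576.3342 kJ

eta = 74.6123%, W = 1693.7948 kJ, Qc = 576.3342 kJ


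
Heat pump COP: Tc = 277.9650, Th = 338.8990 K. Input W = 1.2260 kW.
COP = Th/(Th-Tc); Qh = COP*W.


COP = 338.8990 / 60.9340 = 5.5617
Qh = 5.5617 * 1.2260 = 6.8187 kW

COP = 5.5617, Qh = 6.8187 kW


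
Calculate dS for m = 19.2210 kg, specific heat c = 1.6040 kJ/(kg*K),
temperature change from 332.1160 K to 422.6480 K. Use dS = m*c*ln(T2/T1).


T2/T1 = 1.2726
ln(T2/T1) = 0.2411
dS = 19.2210 * 1.6040 * 0.2411 = 7.4319 kJ/K

7.4319 kJ/K


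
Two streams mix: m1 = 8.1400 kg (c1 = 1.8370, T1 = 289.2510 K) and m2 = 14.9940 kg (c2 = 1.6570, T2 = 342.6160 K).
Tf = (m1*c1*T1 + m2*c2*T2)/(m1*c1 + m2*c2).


num = 12837.5367
den = 39.7982
Tf = 322.5655 K

322.5655 K


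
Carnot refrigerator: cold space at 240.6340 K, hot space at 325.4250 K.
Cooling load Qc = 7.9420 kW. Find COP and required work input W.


COP = 240.6340 / 84.7910 = 2.8380
W = 7.9420 / 2.8380 = 2.7985 kW

COP = 2.8380, W = 2.7985 kW
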